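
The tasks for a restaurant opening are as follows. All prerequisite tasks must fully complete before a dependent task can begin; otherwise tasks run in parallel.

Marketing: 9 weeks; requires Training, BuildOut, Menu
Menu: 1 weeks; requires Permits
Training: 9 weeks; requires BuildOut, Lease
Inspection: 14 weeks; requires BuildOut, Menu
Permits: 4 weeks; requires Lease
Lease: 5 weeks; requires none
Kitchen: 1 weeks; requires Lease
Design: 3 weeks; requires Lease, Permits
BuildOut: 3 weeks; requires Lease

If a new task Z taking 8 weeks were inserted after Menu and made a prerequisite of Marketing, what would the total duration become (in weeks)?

Originally the restaurant opening takes 26 weeks.
With Z inserted, Marketing now waits for max(Training, BuildOut, Menu, Z).
New critical path: Lease→Permits→Menu→Z→Marketing = 5+4+1+8+9 = 27 ⇒ 27 weeks.

27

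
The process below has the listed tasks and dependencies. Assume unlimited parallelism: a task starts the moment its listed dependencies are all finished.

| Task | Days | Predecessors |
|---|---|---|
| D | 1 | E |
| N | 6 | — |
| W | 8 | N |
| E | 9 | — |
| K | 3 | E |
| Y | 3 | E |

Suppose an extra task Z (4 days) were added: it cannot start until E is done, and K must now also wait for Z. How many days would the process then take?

16

Originally the process takes 14 days.
With Z inserted, K now waits for max(E, Z).
New critical path: E→Z→K = 9+4+3 = 16 ⇒ 16 days.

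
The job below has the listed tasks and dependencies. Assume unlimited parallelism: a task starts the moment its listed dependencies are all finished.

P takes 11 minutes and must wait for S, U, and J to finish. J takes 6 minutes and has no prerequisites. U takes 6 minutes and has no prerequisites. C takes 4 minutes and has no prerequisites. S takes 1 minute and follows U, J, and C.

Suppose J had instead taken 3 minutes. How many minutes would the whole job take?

Critical path before the change: J→S→P = 6+1+11 = 18 giving 18 minutes.
Since J is critical, the -3 change carries straight to that chain (now 15 minutes).
New critical path: U→S→P = 6+1+11 = 18 ⇒ 18 minutes.

18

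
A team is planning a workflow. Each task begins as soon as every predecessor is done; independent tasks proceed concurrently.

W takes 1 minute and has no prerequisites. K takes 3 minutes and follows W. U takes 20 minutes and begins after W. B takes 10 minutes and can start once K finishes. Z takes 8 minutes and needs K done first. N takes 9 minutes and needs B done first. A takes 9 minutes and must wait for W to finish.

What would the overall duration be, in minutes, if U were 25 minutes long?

26

The binding path is W→K→B→N = 1+3+10+9 = 23; finish at 23 minutes.
The longest path through U is only 21 minutes, so U has float 2.
New critical path: W→U = 1+25 = 26 ⇒ 26 minutes.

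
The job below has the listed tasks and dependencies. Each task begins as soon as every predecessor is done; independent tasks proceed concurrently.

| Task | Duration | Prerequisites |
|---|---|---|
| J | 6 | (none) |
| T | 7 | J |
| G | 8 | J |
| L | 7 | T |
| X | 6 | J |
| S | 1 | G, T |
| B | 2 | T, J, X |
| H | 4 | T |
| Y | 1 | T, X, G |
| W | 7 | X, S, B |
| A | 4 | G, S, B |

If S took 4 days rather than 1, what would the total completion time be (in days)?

25

Critical path before the change: J→G→S→W = 6+8+1+7 = 22 giving 22 days.
S lies on that path, so at 4 days the path becomes 25 days.
The critical path is still J→G→S→W; finish is now 25 days.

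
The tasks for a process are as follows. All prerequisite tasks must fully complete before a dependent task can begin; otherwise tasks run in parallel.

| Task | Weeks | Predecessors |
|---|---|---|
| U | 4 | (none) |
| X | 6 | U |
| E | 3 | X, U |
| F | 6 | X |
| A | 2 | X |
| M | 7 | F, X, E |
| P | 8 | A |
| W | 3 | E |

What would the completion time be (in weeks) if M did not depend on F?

20

Original critical path: U→X→F→M = 4+6+6+7 = 23 ⇒ 23 weeks.
Without F→M, M's earliest start moves from 16 to 13.
The longest chain is now U→X→E→M = 4+6+3+7 = 20, so the job takes 20 weeks.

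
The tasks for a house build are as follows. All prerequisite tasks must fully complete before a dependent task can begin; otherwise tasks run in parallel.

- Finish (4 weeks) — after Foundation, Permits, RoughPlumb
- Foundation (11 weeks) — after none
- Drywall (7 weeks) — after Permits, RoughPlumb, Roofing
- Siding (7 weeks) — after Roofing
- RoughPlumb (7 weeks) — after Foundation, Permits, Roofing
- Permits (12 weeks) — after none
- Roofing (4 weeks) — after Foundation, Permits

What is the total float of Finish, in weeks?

Permits→Roofing→RoughPlumb→Drywall = 12+4+7+7 = 30 sets the makespan at 30 weeks.
The longest chain containing Finish totals 27 weeks.
So Finish can slip 30 − 27 = 3 weeks.

3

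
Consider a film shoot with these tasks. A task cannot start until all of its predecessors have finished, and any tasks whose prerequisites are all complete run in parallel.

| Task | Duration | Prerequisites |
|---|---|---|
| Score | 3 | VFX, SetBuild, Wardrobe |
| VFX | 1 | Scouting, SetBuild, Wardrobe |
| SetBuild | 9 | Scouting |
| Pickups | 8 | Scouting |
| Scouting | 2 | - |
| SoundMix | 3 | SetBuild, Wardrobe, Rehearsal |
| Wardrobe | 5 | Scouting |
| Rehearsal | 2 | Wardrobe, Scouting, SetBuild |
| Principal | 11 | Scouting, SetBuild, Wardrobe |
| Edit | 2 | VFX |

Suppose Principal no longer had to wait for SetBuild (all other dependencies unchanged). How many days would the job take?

18

Original critical path: Scouting→SetBuild→Principal = 2+9+11 = 22 ⇒ 22 days.
Without SetBuild→Principal, Principal's earliest start moves from 11 to 7.
After: Scouting→Wardrobe→Principal = 2+5+11 = 18 → 18 days.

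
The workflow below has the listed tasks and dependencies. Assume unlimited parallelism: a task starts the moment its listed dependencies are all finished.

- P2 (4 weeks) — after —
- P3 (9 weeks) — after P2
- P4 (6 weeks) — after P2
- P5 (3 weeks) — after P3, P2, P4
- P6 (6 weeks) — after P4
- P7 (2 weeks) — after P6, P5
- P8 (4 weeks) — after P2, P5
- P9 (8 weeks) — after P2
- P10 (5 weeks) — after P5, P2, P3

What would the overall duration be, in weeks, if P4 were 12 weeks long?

As given, the longest chain is P2→P3→P5→P10 = 4+9+3+5 = 21, so the finish is 21 weeks.
The longest path through P4 is only 18 weeks, so P4 has float 3.
New critical path: P2→P4→P5→P10 = 4+12+3+5 = 24 ⇒ 24 weeks.

24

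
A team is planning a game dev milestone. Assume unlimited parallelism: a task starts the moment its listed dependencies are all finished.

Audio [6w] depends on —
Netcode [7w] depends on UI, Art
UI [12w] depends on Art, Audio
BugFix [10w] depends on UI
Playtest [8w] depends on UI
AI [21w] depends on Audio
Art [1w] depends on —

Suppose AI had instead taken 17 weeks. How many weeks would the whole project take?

Baseline: Audio→UI→BugFix = 6+12+10 = 28 → 28 weeks.
AI is off the critical path — its longest chain is 27 weeks, giving 1 of slack.
That remains the longest chain; total 28 weeks.

28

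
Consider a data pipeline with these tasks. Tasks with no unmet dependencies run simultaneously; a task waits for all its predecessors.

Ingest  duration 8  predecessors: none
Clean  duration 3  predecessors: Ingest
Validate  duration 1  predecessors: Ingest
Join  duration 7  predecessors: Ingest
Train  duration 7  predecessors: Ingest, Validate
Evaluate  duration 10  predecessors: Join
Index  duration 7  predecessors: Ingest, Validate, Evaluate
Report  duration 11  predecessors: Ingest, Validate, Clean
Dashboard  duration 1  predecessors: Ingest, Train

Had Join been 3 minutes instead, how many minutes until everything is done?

Baseline: Ingest→Join→Evaluate→Index = 8+7+10+7 = 32 → 32 minutes.
Join is on the critical path; changing it to 3 makes that path 28 minutes.
That remains the longest chain; total 28 minutes.

28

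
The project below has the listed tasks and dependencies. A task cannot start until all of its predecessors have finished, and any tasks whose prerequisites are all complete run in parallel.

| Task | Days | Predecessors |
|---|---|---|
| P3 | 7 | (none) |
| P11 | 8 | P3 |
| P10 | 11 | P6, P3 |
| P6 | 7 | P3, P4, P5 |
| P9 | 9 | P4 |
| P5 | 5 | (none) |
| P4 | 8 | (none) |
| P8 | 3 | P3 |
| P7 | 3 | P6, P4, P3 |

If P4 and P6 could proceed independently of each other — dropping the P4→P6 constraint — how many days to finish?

25

With the dependency in place, P4→P6→P10 = 8+7+11 = 26 sets the finish at 26 days.
Without P4→P6, P6's earliest start moves from 8 to 7.
New critical path: P3→P6→P10 = 7+7+11 = 25 ⇒ 25 days.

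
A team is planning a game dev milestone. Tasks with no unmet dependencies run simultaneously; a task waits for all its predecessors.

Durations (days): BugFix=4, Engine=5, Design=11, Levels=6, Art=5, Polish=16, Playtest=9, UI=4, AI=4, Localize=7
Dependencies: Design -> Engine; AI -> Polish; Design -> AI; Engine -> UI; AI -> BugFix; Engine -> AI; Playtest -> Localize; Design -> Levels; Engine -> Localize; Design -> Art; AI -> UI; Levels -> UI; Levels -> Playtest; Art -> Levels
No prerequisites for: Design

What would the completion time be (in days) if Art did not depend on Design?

Original critical path: Design→Art→Levels→Playtest→Localize = 11+5+6+9+7 = 38 ⇒ 38 days.
Without Design→Art, Art's earliest start moves from 11 to 0.
The longest chain is now Design→Engine→AI→Polish = 11+5+4+16 = 36, so the schedule takes 36 days.

36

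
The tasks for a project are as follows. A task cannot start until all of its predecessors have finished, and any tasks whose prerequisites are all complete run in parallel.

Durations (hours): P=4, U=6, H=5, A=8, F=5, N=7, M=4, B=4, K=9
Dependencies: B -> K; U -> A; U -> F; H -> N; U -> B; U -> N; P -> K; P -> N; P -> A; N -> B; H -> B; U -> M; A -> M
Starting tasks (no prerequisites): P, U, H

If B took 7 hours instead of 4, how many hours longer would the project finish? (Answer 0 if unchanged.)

3

Critical path before the change: U→N→B→K = 6+7+4+9 = 26 giving 26 hours.
B lies on that path, so at 7 hours the path becomes 29 hours.
The critical path is still U→N→B→K; finish is now 29 hours.
Change in finish: 29 − 26 = +3 hours.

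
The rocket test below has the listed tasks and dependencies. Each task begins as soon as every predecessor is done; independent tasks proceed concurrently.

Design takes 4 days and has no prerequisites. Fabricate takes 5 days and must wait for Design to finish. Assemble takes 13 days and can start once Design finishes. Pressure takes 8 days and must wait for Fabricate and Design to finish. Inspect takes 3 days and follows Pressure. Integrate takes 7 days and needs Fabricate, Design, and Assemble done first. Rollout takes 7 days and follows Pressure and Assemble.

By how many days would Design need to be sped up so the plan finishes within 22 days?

Current finish: 24 days; target: 22.
Design is on every critical path, so each day cut from Design cuts the finish by one (this holds down to a finish of 21).
Need 24 − 22 = 2 days off Design → Design becomes 2 days, finish becomes 22.

2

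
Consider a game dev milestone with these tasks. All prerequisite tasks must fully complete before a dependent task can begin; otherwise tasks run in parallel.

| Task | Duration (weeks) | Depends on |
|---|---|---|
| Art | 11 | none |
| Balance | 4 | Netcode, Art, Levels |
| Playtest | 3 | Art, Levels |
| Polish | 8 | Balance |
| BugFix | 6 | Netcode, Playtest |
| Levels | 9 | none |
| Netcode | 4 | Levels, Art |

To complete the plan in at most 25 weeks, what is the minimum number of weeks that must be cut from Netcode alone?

2

Current finish: 27 weeks; target: 25.
Netcode is on every critical path, so each week cut from Netcode cuts the finish by one (this holds down to a finish of 24).
Need 27 − 25 = 2 weeks off Netcode → Netcode becomes 2 weeks, finish becomes 25.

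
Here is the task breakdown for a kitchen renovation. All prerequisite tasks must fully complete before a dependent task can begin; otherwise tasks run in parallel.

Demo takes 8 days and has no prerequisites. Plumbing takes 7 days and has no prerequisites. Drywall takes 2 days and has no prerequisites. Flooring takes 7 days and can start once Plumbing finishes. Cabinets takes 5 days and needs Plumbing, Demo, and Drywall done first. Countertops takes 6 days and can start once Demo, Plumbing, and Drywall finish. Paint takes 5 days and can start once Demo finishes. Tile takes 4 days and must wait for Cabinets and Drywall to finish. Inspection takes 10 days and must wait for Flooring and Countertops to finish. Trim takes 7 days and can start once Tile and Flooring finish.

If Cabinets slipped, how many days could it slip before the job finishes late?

Demo→Cabinets→Tile→Trim = 8+5+4+7 = 24 sets the makespan at 24 days.
Cabinets finishes as early as 13 and must finish by 13.
So Cabinets can slip 13 − 13 = 0 days.

0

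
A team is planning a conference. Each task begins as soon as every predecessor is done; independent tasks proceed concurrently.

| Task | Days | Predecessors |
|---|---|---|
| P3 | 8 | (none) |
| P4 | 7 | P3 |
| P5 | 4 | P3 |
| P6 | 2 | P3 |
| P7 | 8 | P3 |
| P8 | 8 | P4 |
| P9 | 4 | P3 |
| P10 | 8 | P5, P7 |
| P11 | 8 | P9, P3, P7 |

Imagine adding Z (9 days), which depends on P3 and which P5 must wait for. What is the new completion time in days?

29

Originally the plan takes 24 days.
With Z inserted, P5 now waits for max(P3, Z).
New critical path: P3→Z→P5→P10 = 8+9+4+8 = 29 ⇒ 29 days.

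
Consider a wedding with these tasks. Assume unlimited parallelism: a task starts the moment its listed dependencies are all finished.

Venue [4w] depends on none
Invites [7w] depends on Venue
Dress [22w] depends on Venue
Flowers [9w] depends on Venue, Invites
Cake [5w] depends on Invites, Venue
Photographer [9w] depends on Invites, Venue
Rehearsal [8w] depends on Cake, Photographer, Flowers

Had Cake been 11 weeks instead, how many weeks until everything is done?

30

Actual critical path: Venue→Invites→Flowers→Rehearsal = 4+7+9+8 = 28 ⇒ 28 weeks.
The longest path through Cake is only 24 weeks, so Cake has float 4.
The binding chain switches to Venue→Invites→Cake→Rehearsal = 4+7+11+8 = 30; finish 30 weeks.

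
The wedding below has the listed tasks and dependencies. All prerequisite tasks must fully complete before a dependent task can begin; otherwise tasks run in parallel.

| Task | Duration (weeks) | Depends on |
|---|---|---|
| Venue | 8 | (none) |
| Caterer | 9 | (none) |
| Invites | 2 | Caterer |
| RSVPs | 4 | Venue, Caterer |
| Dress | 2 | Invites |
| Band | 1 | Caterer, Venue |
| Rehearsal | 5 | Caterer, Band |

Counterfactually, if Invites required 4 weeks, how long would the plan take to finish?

As given, the longest chain is Caterer→Band→Rehearsal = 9+1+5 = 15, so the finish is 15 weeks.
The longest path through Invites is only 13 weeks, so Invites has float 2.
New critical path: Caterer→Invites→Dress = 9+4+2 = 15 ⇒ 15 weeks.

15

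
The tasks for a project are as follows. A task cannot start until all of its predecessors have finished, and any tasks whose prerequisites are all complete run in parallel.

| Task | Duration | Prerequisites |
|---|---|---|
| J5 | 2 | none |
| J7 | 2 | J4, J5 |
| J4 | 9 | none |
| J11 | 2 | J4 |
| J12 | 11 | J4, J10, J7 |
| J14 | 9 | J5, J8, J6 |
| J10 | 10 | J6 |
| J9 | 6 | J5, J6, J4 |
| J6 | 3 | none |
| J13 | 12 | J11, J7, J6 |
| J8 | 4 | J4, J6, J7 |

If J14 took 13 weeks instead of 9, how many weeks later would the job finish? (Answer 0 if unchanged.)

4

The binding path is J4→J7→J8→J14 = 9+2+4+9 = 24; finish at 24 weeks.
J14 is on the critical path; changing it to 13 makes that path 28 weeks.
No other chain overtakes it, so the finish is 28 weeks.
Change in finish: 28 − 24 = +4 weeks.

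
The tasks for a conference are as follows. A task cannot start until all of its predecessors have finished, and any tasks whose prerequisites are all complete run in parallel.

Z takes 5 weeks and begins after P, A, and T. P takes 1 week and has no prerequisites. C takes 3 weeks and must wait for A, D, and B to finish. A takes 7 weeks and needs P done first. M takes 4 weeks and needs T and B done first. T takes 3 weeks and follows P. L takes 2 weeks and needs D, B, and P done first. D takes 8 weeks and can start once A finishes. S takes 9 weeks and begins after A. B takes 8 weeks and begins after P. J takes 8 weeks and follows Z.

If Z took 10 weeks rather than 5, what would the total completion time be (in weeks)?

26

Critical path before the change: P→A→Z→J = 1+7+5+8 = 21 giving 21 weeks.
Since Z is critical, the +5 change carries straight to that chain (now 26 weeks).
That remains the longest chain; total 26 weeks.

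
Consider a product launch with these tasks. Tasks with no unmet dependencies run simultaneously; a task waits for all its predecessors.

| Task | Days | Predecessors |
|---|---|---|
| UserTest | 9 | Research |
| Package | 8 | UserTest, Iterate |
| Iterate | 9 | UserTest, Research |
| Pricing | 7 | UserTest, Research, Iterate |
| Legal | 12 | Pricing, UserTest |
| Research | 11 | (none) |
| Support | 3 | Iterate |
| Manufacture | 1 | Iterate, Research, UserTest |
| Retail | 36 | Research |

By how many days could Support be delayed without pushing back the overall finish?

The longest chain is Research→UserTest→Iterate→Pricing→Legal = 11+9+9+7+12 = 48; overall finish 48 days.
Longest path through Support: 32 days (earliest finish 32, latest finish 48).
Float = 48 − 32 = 16.

16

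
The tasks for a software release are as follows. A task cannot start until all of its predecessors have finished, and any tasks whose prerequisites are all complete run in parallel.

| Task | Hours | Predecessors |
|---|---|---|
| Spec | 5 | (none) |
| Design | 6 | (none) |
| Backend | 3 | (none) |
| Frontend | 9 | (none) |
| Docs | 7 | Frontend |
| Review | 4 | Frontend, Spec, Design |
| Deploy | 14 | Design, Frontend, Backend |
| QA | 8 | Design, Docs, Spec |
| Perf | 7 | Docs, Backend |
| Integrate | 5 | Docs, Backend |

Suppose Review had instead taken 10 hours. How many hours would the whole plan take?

Critical path before the change: Frontend→Docs→QA = 9+7+8 = 24 giving 24 hours.
Review is off the critical path — its longest chain is 13 hours, giving 11 of slack.
No other chain overtakes it, so the finish is 24 hours.

24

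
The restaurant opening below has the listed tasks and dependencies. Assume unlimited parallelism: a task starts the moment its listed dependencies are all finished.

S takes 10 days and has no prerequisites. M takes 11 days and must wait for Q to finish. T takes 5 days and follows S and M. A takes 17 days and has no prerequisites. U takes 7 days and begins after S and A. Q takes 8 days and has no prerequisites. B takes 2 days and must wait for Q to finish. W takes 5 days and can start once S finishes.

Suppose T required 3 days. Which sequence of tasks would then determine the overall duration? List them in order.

A, U

Critical path before the change: Q→M→T = 8+11+5 = 24 giving 24 days.
T is on the critical path; changing it to 3 makes that path 22 days.
New critical path: A→U = 17+7 = 24 ⇒ 24 days.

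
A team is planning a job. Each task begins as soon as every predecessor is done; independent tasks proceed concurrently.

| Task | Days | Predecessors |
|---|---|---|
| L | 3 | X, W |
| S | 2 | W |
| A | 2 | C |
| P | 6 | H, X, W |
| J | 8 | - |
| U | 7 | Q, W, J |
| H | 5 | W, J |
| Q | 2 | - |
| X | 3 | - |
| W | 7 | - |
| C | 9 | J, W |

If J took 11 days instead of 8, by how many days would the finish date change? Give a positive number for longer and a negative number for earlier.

Actual critical path: J→H→P = 8+5+6 = 19 ⇒ 19 days.
Since J is critical, the +3 change carries straight to that chain (now 22 days).
No other chain overtakes it, so the finish is 22 days.
Change in finish: 22 − 19 = +3 days.

3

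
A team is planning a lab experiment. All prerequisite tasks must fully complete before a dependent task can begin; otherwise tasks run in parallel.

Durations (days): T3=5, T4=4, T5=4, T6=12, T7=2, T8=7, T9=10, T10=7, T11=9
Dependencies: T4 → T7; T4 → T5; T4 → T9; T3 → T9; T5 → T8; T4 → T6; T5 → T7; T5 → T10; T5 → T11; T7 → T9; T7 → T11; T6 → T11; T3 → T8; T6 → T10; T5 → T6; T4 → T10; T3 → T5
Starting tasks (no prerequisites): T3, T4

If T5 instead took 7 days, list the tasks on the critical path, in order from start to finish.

T3, T5, T6, T11

As given, the longest chain is T3→T5→T6→T11 = 5+4+12+9 = 30, so the finish is 30 days.
T5 lies on that path, so at 7 days the path becomes 33 days.
That remains the longest chain; total 33 days.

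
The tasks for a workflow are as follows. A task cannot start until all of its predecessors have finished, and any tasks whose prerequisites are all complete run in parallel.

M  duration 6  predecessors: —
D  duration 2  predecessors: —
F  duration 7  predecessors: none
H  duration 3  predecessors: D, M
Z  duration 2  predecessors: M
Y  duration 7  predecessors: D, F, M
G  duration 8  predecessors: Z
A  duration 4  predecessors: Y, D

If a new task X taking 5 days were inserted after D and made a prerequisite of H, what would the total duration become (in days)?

18

Originally the project takes 18 days.
With X inserted, H now waits for max(D, M, X).
New critical path: F→Y→A = 7+7+4 = 18 ⇒ 18 days.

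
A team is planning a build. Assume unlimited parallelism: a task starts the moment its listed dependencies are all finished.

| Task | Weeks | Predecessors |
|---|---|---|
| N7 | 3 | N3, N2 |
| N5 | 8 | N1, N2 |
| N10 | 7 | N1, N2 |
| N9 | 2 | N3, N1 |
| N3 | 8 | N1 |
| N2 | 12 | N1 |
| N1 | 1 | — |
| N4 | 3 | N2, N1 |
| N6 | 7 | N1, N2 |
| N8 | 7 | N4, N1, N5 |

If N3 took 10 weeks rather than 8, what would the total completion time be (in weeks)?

28

As given, the longest chain is N1→N2→N5→N8 = 1+12+8+7 = 28, so the finish is 28 weeks.
The longest path through N3 is only 12 weeks, so N3 has float 16.
No other chain overtakes it, so the finish is 28 weeks.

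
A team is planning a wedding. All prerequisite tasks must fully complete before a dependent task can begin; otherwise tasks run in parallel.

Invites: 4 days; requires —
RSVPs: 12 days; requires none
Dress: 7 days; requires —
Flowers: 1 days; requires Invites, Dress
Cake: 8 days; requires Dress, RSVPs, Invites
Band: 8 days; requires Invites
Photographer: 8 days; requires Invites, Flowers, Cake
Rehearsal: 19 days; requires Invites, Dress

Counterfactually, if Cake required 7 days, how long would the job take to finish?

As given, the longest chain is RSVPs→Cake→Photographer = 12+8+8 = 28, so the finish is 28 days.
Cake is on the critical path; changing it to 7 makes that path 27 days.
The critical path is still RSVPs→Cake→Photographer; finish is now 27 days.

27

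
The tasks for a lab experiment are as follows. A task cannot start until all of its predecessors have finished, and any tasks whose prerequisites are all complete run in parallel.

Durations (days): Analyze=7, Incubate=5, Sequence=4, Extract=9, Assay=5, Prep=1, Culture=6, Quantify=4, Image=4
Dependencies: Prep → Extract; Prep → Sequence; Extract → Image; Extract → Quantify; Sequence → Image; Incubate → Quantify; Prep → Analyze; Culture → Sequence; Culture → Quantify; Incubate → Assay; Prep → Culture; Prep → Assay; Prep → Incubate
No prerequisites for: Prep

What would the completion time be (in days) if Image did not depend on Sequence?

14

Before: longest chain Prep→Culture→Sequence→Image = 1+6+4+4 = 15, finish 15.
Without Sequence→Image, Image's earliest start moves from 11 to 10.
After: Prep→Extract→Image = 1+9+4 = 14 → 14 days.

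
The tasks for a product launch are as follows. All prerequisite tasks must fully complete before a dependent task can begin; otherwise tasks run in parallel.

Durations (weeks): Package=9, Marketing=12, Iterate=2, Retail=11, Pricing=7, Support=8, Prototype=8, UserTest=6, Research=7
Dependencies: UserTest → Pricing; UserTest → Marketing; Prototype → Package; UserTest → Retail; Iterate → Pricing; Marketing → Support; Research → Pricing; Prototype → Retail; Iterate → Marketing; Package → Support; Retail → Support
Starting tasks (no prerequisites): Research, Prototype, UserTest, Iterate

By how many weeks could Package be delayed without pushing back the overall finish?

Prototype→Retail→Support = 8+11+8 = 27 sets the makespan at 27 weeks.
The longest chain containing Package totals 25 weeks.
So Package can slip 19 − 17 = 2 weeks.

2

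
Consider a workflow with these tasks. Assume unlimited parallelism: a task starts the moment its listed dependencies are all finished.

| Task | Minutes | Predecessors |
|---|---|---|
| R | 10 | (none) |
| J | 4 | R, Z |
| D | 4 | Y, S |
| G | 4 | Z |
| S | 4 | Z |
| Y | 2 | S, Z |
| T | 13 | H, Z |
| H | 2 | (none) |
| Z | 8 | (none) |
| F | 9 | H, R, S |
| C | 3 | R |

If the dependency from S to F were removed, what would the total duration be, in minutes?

21

Original critical path: Z→S→F = 8+4+9 = 21 ⇒ 21 minutes.
Without S→F, F's earliest start moves from 12 to 10.
After: Z→T = 8+13 = 21 → 21 minutes.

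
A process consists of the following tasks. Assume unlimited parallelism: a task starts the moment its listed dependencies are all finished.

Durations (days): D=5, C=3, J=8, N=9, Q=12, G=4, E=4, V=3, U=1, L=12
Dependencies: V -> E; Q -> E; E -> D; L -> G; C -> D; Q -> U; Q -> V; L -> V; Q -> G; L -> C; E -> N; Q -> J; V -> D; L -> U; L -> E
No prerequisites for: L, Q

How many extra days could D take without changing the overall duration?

L→V→E→N = 12+3+4+9 = 28 sets the makespan at 28 days.
The longest chain containing D totals 24 days.
Float = 28 − 24 = 4.

4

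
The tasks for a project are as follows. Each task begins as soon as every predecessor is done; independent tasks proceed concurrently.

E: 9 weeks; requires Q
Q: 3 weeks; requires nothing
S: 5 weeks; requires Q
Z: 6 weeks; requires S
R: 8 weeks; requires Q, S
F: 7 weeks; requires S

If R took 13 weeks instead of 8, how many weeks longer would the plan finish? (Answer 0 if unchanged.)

5

As given, the longest chain is Q→S→R = 3+5+8 = 16, so the finish is 16 weeks.
R is on the critical path; changing it to 13 makes that path 21 weeks.
That remains the longest chain; total 21 weeks.
Change in finish: 21 − 16 = +5 weeks.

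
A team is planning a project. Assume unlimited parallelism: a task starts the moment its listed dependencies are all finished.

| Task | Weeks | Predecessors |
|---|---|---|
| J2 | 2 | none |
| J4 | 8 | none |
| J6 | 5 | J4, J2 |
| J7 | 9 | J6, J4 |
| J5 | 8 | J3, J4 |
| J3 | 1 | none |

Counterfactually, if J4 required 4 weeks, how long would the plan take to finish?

18

Critical path before the change: J4→J6→J7 = 8+5+9 = 22 giving 22 weeks.
Since J4 is critical, the -4 change carries straight to that chain (now 18 weeks).
The critical path is still J4→J6→J7; finish is now 18 weeks.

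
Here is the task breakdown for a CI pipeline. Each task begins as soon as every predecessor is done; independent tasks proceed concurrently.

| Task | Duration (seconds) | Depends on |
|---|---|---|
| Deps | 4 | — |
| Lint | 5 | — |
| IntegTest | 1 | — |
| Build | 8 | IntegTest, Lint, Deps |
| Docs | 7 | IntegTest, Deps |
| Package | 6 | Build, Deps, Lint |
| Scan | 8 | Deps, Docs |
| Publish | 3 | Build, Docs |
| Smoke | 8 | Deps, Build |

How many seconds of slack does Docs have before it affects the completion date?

The longest chain is Lint→Build→Smoke = 5+8+8 = 21; overall finish 21 seconds.
Docs finishes as early as 11 and must finish by 13.
Slack of Docs = 6 − 4 = 2 seconds.

2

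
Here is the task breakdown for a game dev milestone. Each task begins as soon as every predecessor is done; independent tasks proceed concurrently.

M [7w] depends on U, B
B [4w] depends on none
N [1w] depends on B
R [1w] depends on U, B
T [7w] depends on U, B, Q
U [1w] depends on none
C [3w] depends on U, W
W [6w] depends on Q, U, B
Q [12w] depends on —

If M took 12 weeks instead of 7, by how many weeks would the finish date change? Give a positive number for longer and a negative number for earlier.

As given, the longest chain is Q→W→C = 12+6+3 = 21, so the finish is 21 weeks.
The longest path through M is only 11 weeks, so M has float 10.
The critical path is still Q→W→C; finish is now 21 weeks.
Change in finish: 21 − 21 = +0 weeks.

0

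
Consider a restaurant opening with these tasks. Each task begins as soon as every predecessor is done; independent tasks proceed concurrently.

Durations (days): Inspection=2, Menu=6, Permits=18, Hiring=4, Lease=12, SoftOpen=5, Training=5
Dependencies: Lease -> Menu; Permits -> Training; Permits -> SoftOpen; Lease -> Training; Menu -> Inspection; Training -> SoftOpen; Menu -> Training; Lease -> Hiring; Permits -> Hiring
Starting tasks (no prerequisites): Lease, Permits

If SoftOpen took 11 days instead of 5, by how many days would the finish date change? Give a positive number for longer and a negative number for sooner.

6

Actual critical path: Lease→Menu→Training→SoftOpen = 12+6+5+5 = 28 ⇒ 28 days.
SoftOpen is on the critical path; changing it to 11 makes that path 34 days.
That remains the longest chain; total 34 days.
Change in finish: 34 − 28 = +6 days.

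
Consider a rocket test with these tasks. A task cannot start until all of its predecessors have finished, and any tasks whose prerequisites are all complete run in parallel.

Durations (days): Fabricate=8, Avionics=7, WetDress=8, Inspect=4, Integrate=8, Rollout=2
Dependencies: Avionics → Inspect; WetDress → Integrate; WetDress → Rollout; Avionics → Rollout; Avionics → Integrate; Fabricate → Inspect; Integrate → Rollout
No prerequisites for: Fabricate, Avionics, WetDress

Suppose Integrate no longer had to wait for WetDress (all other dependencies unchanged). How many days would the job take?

With the dependency in place, WetDress→Integrate→Rollout = 8+8+2 = 18 sets the finish at 18 days.
Without WetDress→Integrate, Integrate's earliest start moves from 8 to 7.
After: Avionics→Integrate→Rollout = 7+8+2 = 17 → 17 days.

17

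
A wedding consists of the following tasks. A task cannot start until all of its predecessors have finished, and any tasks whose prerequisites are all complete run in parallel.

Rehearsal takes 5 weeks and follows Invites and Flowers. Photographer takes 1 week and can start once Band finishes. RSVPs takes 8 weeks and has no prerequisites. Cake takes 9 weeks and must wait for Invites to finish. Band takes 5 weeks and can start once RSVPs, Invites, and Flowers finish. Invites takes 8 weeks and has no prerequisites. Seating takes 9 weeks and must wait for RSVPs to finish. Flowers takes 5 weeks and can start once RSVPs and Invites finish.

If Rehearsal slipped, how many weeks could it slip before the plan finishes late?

1

Invites→Flowers→Band→Photographer = 8+5+5+1 = 19 sets the makespan at 19 weeks.
Longest path through Rehearsal: 18 weeks (earliest finish 18, latest finish 19).
So Rehearsal can slip 19 − 18 = 1 week.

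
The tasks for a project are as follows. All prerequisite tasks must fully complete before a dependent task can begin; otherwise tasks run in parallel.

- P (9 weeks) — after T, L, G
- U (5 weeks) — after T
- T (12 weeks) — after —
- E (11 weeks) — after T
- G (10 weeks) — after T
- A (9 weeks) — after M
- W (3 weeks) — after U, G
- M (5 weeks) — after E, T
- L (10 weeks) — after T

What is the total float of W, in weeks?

T→E→M→A = 12+11+5+9 = 37 sets the makespan at 37 weeks.
W finishes as early as 25 and must finish by 37.
Float = 37 − 25 = 12.

12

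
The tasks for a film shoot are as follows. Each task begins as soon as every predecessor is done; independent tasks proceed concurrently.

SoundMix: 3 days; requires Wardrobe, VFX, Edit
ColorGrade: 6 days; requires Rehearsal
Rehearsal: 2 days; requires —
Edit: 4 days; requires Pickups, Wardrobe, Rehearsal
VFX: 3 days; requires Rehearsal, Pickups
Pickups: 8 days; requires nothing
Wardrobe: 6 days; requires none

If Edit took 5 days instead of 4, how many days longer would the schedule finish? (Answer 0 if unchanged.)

1

The binding path is Pickups→Edit→SoundMix = 8+4+3 = 15; finish at 15 days.
Edit is on the critical path; changing it to 5 makes that path 16 days.
The critical path is still Pickups→Edit→SoundMix; finish is now 16 days.
Change in finish: 16 − 15 = +1 days.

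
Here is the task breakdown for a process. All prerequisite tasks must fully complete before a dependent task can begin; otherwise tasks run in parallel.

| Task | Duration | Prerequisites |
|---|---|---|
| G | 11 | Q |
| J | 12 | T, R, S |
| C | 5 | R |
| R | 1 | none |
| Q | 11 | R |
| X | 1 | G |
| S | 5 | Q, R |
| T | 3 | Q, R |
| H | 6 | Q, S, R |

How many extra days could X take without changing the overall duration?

Critical path: R→Q→S→J = 1+11+5+12 = 29, so the finish is 29 days.
The longest chain containing X totals 24 days.
So X can slip 29 − 24 = 5 days.

5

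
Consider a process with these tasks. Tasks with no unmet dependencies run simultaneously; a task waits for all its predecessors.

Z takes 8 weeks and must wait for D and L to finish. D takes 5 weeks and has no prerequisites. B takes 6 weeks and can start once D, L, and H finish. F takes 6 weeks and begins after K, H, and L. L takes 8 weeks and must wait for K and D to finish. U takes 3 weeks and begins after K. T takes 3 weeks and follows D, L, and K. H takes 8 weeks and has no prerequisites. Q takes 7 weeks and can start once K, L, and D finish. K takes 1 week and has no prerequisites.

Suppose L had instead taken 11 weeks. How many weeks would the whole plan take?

24

Actual critical path: D→L→Z = 5+8+8 = 21 ⇒ 21 weeks.
Since L is critical, the +3 change carries straight to that chain (now 24 weeks).
No other chain overtakes it, so the finish is 24 weeks.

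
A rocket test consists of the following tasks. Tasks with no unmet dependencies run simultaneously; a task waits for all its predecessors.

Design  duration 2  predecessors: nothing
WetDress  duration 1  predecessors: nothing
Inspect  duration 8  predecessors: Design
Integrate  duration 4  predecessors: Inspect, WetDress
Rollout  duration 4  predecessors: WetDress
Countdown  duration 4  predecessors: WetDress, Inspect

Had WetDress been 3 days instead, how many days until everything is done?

14

The binding path is Design→Inspect→Integrate = 2+8+4 = 14; finish at 14 days.
WetDress has 9 days of float (longest path through it is 5).
No other chain overtakes it, so the finish is 14 days.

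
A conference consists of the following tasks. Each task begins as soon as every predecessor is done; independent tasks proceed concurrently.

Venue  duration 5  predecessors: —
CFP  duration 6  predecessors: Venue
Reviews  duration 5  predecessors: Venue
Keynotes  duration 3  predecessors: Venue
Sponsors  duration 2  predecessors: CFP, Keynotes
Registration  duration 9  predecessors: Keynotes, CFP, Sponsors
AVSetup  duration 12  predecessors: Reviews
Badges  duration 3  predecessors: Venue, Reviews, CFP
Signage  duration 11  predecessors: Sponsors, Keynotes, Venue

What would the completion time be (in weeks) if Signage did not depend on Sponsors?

22

Before: longest chain Venue→CFP→Sponsors→Signage = 5+6+2+11 = 24, finish 24.
Without Sponsors→Signage, Signage's earliest start moves from 13 to 8.
After: Venue→CFP→Sponsors→Registration = 5+6+2+9 = 22 → 22 weeks.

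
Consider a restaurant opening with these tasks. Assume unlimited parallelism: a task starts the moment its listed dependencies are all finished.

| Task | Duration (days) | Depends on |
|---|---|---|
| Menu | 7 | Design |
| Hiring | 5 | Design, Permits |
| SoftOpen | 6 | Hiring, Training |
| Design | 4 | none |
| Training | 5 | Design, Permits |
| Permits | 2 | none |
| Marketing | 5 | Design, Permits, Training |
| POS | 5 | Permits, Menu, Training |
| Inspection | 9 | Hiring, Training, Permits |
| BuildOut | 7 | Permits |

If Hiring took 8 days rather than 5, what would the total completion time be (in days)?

21

As given, the longest chain is Design→Hiring→Inspection = 4+5+9 = 18, so the finish is 18 days.
Hiring is on the critical path; changing it to 8 makes that path 21 days.
The critical path is still Design→Hiring→Inspection; finish is now 21 days.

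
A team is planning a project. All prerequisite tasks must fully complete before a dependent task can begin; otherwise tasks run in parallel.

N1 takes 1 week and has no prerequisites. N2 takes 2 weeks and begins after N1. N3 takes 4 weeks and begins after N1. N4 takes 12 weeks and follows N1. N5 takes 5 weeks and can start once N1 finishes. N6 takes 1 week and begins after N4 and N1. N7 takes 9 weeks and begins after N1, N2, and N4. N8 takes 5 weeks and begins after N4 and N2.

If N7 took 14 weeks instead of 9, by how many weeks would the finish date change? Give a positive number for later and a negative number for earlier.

Baseline: N1→N4→N7 = 1+12+9 = 22 → 22 weeks.
N7 is on the critical path; changing it to 14 makes that path 27 weeks.
The critical path is still N1→N4→N7; finish is now 27 weeks.
Change in finish: 27 − 22 = +5 weeks.

5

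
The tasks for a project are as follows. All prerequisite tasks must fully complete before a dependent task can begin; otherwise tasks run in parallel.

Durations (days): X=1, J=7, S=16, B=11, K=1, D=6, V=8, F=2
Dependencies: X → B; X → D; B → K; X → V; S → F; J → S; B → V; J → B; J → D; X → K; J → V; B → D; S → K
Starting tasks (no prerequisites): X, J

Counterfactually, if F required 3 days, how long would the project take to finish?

Actual critical path: J→B→V = 7+11+8 = 26 ⇒ 26 days.
F has 1 day of float (longest path through it is 25).
The binding chain switches to J→S→F = 7+16+3 = 26; finish 26 days.

26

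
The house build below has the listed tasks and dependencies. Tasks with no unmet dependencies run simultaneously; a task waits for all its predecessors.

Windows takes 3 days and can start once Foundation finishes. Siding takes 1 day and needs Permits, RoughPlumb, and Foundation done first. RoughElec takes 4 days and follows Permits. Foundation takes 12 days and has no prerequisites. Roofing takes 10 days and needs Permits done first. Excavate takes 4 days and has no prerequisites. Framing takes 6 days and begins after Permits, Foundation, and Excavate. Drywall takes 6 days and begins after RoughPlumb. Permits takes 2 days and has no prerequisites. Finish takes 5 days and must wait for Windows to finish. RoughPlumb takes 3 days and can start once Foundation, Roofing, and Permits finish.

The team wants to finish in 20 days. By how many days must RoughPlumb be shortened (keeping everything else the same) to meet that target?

Current finish: 21 days; target: 20.
RoughPlumb is on every critical path, so each day cut from RoughPlumb cuts the finish by one (this holds down to a finish of 20).
Need 21 − 20 = 1 day off RoughPlumb → RoughPlumb becomes 2 days, finish becomes 20.

1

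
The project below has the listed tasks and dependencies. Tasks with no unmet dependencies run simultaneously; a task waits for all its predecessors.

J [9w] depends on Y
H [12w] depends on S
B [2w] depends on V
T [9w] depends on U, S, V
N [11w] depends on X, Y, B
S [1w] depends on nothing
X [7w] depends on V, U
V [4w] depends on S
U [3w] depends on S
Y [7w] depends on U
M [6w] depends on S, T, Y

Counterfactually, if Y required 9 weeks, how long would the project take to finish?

Baseline: S→V→X→N = 1+4+7+11 = 23 → 23 weeks.
Y has 1 week of float (longest path through it is 22).
The binding chain switches to S→U→Y→N = 1+3+9+11 = 24; finish 24 weeks.

24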